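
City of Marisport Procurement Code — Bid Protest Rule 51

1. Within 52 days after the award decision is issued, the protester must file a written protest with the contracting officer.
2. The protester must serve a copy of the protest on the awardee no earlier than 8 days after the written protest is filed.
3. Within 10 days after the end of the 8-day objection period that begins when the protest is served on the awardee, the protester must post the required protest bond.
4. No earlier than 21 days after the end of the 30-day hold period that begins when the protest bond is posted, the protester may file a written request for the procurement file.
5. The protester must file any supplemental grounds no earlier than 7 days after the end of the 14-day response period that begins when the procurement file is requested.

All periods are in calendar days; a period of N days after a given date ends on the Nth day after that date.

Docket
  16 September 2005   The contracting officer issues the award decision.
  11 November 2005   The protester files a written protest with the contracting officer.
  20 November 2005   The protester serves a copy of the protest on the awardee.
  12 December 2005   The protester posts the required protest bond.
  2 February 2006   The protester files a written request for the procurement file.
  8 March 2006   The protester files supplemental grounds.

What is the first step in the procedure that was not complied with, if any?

Step 1

Step 1 — counting 52 days from 16 September 2005 (when the award decision is issued) gives a deadline of 7 November 2005; 11 November 2005 misses that deadline by 4 days.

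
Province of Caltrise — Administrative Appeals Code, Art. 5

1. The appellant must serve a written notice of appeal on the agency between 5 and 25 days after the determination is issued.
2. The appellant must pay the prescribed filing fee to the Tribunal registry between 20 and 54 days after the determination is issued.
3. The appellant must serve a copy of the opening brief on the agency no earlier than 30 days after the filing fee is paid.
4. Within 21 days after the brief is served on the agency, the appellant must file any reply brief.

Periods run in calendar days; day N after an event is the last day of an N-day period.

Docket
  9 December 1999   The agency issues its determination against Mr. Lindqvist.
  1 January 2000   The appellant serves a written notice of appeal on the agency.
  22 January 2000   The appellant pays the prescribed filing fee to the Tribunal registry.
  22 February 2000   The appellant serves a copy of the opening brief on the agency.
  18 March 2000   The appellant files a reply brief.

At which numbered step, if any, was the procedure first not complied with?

Step 4

(1) the permitted window runs from 9 December 1999 + 5 = 14 December 1999 to 9 December 1999 + 25 = 3 January 2000; done 1 January 2000, which is between those dates.
(2) the permitted window runs from 9 December 1999 + 20 = 29 December 1999 to 9 December 1999 + 54 = 1 February 2000; 22 January 2000 falls inside that range.
(3) permitted from 22 January 2000 + 30 days = 21 February 2000 onward; 22 February 2000 is on or after that date.
(4) due by 22 February 2000 + 21 days = 14 March 2000; 18 March 2000 misses that deadline by 4 days.
The analysis stops there.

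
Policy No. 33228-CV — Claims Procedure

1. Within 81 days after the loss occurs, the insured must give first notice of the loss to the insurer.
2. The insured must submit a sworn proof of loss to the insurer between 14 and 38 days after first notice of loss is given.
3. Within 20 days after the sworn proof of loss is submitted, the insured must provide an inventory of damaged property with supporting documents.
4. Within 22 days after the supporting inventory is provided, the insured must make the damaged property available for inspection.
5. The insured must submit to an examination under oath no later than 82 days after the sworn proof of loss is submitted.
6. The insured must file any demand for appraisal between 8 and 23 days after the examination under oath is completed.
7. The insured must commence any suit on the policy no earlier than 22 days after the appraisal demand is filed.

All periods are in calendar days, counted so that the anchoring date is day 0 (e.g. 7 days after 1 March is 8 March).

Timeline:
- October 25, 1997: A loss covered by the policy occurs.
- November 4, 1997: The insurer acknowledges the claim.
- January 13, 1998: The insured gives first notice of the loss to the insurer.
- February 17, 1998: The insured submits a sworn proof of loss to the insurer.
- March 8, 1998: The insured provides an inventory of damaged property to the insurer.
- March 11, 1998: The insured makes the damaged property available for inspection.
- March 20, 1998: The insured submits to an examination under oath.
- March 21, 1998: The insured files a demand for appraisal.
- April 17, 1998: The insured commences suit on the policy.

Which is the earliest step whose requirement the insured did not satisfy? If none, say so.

Step 6

Step 1 — counting 81 days from October 25, 1997 (when the loss occurs) gives a deadline of January 14, 1998; January 13, 1998 is within that limit.
Step 2 — 14 and 38 days from January 13, 1998 (when first notice of loss is given) are January 27, 1998 and February 20, 1998 respectively; February 17, 1998 falls inside that range.
Step 3 — counting 20 days from February 17, 1998 (when the sworn proof of loss is submitted) gives a deadline of March 9, 1998; March 8, 1998 is within that limit.
Step 4 — counting 22 days from March 8, 1998 (when the supporting inventory is provided) gives a deadline of March 30, 1998; completed March 11, 1998, before the deadline.
Step 5 — counting 82 days from February 17, 1998 (when the sworn proof of loss is submitted) gives a deadline of May 10, 1998; completed March 20, 1998, before the deadline.
Step 6 — 8 and 23 days from March 20, 1998 (when the examination under oath is completed) are March 28, 1998 and April 12, 1998 respectively; done March 21, 1998 — 7 days before the window opened.
The procedure was therefore not followed at step 6.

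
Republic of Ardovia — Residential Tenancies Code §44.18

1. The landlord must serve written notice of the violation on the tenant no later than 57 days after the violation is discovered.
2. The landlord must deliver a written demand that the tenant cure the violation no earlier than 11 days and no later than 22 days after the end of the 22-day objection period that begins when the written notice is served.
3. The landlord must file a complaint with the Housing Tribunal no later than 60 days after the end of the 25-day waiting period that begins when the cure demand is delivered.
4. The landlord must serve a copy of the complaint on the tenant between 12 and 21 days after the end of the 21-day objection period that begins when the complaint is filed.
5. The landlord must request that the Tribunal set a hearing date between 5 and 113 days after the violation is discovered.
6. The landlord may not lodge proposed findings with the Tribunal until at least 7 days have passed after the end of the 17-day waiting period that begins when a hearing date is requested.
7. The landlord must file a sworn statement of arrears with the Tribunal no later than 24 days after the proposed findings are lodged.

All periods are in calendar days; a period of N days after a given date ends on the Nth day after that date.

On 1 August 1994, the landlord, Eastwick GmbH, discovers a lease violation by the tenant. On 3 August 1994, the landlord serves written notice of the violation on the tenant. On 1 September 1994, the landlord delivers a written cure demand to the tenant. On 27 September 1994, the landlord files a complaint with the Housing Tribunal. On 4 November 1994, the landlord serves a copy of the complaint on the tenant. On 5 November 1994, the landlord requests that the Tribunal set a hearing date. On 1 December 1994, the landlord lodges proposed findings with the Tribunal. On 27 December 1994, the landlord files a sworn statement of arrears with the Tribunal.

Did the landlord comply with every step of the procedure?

No

Step 1: 57 days after 1 August 1994 (when the violation is discovered) is 27 September 1994; 3 August 1994 is within that limit.
Step 2: the window is 11–22 days after 25 August 1994 (end of the 22-day objection period, which began when the written notice is served on 3 August 1994), so 5 September 1994 through 16 September 1994; done 1 September 1994 — 4 days before the window opened.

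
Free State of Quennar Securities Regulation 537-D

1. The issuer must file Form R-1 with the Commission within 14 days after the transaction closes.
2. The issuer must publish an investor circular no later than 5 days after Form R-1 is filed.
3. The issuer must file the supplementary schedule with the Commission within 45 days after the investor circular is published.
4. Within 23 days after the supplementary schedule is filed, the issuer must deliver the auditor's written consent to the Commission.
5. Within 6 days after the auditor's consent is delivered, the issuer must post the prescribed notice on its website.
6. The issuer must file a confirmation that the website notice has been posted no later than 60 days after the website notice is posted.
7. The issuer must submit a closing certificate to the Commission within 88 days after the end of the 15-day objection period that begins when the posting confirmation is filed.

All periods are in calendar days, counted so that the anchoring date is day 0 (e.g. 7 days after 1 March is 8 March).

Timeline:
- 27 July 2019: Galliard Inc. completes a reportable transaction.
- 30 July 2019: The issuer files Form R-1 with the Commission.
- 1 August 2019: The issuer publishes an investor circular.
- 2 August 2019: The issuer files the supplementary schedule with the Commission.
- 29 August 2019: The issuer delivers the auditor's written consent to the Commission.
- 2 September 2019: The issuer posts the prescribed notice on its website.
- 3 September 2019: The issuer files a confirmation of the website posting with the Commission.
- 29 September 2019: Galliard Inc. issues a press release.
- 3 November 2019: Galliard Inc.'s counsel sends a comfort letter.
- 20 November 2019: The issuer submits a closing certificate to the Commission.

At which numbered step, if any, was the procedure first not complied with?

(1) due by 27 July 2019 + 14 days = 10 August 2019; done 30 July 2019 — timely.
(2) due by 30 July 2019 + 5 days = 4 August 2019; done 1 August 2019 — timely.
(3) due by 1 August 2019 + 45 days = 15 September 2019; completed 2 August 2019, before the deadline.
(4) due by 2 August 2019 + 23 days = 25 August 2019; done 29 August 2019 — 4 days late.

Step 4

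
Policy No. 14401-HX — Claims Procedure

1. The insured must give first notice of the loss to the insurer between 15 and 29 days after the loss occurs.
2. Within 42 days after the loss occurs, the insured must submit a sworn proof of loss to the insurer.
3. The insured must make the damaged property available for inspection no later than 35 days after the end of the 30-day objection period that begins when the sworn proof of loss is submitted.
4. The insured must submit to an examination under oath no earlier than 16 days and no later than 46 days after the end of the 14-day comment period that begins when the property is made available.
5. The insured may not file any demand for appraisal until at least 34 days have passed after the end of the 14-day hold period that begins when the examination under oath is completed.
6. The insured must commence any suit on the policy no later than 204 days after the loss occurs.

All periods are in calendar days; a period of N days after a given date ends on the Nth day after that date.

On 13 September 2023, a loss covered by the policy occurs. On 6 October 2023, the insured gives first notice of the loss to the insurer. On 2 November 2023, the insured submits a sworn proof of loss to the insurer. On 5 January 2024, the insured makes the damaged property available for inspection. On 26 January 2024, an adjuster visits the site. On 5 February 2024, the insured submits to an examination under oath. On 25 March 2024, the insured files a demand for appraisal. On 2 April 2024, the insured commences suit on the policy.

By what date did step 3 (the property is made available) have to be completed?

The sworn proof of loss is submitted on 2 November 2023; the 30-day objection period therefore ends 2 December 2023, and step 3 runs from that date. 35 days after 2 December 2023 is 6 January 2024.

6 January 2024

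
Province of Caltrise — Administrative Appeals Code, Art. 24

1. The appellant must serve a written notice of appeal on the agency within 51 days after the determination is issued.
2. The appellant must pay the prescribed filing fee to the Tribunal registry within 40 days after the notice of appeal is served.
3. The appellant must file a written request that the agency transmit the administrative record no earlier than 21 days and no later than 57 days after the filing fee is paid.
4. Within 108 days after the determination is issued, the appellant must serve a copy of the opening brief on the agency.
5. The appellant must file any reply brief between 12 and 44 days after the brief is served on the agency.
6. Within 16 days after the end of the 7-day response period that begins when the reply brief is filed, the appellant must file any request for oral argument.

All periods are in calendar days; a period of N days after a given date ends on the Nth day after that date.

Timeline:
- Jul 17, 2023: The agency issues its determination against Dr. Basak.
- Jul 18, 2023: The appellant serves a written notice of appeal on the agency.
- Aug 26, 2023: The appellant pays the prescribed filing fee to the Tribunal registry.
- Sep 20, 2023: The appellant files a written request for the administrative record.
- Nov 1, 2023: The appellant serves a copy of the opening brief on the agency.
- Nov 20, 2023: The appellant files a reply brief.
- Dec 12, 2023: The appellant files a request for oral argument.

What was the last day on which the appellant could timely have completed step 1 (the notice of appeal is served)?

Sep 6, 2023

Step 1 runs from Jul 17, 2023, when the determination is issued. 51 days after Jul 17, 2023 is Sep 6, 2023.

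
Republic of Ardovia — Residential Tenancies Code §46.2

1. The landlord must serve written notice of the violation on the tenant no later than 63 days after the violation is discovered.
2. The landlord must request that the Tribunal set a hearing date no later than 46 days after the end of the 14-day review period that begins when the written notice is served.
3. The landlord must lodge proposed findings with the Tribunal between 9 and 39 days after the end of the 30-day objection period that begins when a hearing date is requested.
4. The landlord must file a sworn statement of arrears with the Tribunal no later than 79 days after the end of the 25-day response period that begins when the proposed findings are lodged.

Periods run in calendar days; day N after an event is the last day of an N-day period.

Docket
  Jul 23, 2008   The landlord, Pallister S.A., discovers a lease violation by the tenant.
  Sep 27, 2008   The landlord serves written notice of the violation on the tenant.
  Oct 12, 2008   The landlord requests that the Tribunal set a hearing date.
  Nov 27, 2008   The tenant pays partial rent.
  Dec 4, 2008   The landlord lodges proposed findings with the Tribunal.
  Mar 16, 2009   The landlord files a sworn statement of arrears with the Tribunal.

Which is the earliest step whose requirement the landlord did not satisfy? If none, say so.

(1) due by Jul 23, 2008 + 63 days = Sep 24, 2008; not done until Sep 27, 2008, 3 days after the deadline.
No need to go further; step 1 was not satisfied.

Step 1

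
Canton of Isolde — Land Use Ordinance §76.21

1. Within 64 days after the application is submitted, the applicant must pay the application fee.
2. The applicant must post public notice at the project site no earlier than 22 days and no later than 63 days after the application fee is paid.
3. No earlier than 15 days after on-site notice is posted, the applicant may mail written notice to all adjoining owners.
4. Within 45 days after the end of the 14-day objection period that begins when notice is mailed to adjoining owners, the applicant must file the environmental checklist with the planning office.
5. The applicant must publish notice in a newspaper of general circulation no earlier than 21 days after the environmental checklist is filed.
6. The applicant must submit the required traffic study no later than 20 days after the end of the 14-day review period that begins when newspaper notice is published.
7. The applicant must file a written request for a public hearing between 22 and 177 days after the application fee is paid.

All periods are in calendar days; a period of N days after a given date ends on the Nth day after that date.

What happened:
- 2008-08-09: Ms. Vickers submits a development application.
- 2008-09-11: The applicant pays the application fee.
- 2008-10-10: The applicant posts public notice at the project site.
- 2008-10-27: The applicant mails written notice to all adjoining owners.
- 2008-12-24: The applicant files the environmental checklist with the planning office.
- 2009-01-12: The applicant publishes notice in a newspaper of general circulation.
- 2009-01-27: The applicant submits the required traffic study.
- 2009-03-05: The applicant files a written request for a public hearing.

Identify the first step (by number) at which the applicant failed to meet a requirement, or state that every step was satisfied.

Step 5

Step 1: 64 days after 2008-08-09 (when the application is submitted) is 2008-10-12; completed 2008-09-11, before the deadline.
Step 2: the window is 22–63 days after 2008-09-11 (when the application fee is paid), so 2008-10-03 through 2008-11-13; done 2008-10-10, which is between those dates.
Step 3: the earliest permitted date is 15 days after 2008-10-10 (when on-site notice is posted), i.e. 2008-10-25; done 2008-10-27 — permitted.
Step 4: 45 days after 2008-11-10 (end of the 14-day objection period, which began when notice is mailed to adjoining owners on 2008-10-27) is 2008-12-25; completed 2008-12-24, before the deadline.
Step 5: the earliest permitted date is 21 days after 2008-12-24 (when the environmental checklist is filed), i.e. 2009-01-14; acted on 2009-01-12, 2 days prematurely.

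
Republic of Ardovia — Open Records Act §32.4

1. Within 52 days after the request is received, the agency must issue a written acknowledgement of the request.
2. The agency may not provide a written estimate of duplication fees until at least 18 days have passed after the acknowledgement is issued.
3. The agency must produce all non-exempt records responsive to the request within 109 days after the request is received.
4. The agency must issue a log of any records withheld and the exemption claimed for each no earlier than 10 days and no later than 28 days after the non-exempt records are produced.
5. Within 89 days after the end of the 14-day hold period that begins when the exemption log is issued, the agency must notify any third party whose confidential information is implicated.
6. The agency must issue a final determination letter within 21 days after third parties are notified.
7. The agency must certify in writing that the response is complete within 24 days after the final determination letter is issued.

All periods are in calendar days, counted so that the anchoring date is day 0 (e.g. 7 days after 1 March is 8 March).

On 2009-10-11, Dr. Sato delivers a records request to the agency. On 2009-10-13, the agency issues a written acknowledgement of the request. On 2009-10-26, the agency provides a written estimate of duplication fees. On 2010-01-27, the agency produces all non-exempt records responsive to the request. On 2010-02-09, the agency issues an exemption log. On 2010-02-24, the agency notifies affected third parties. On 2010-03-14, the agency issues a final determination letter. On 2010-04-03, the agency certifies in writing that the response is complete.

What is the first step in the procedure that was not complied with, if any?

Step 1: 52 days after 2009-10-11 (when the request is received) is 2009-12-02; done 2009-10-13 — timely.
Step 2: the earliest permitted date is 18 days after 2009-10-13 (when the acknowledgement is issued), i.e. 2009-10-31; done 2009-10-26 — 5 days too early.
No need to go further; step 2 was not satisfied.

Step 2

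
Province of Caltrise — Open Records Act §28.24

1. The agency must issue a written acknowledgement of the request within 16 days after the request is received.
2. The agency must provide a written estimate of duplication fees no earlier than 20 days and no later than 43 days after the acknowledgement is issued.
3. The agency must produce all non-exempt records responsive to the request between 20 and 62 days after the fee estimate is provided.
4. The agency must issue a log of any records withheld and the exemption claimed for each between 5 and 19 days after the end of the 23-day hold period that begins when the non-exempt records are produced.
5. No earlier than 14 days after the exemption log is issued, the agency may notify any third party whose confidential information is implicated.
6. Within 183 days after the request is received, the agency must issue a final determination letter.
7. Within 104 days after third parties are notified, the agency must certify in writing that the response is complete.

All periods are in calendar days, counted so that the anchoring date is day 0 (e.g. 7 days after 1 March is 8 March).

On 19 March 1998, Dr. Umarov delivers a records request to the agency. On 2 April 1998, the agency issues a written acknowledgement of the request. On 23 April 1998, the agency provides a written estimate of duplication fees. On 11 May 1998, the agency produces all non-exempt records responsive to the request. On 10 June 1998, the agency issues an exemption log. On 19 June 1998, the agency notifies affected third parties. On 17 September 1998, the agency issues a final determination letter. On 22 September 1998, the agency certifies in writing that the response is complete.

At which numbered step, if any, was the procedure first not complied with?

Step 3

Step 1: 16 days after 19 March 1998 (when the request is received) is 4 April 1998; 2 April 1998 is within that limit.
Step 2: the window is 20–43 days after 2 April 1998 (when the acknowledgement is issued), so 22 April 1998 through 15 May 1998; done 23 April 1998, which is between those dates.
Step 3: the window is 20–62 days after 23 April 1998 (when the fee estimate is provided), so 13 May 1998 through 24 June 1998; 11 May 1998 is 2 days too early.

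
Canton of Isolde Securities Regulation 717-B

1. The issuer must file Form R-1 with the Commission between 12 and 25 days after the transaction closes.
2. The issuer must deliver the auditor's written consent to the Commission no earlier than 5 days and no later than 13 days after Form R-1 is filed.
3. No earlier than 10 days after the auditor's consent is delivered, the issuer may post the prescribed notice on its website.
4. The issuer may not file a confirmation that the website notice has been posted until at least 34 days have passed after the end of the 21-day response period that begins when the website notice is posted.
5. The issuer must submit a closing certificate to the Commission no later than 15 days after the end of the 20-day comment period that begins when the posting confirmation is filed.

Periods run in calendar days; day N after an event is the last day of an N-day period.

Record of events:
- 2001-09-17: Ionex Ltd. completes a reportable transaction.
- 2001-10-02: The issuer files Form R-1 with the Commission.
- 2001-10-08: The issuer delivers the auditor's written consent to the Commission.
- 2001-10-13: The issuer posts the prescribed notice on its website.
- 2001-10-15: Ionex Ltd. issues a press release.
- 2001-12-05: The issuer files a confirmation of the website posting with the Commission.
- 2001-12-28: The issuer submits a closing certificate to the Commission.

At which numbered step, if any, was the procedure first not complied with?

(1) the permitted window runs from 2001-09-17 + 12 = 2001-09-29 to 2001-09-17 + 25 = 2001-10-12; done 2001-10-02 — within the window.
(2) the permitted window runs from 2001-10-02 + 5 = 2001-10-07 to 2001-10-02 + 13 = 2001-10-15; done 2001-10-08 — within the window.
(3) permitted from 2001-10-08 + 10 days = 2001-10-18 onward; done 2001-10-13 — 5 days too early.
The analysis stops there.

Step 3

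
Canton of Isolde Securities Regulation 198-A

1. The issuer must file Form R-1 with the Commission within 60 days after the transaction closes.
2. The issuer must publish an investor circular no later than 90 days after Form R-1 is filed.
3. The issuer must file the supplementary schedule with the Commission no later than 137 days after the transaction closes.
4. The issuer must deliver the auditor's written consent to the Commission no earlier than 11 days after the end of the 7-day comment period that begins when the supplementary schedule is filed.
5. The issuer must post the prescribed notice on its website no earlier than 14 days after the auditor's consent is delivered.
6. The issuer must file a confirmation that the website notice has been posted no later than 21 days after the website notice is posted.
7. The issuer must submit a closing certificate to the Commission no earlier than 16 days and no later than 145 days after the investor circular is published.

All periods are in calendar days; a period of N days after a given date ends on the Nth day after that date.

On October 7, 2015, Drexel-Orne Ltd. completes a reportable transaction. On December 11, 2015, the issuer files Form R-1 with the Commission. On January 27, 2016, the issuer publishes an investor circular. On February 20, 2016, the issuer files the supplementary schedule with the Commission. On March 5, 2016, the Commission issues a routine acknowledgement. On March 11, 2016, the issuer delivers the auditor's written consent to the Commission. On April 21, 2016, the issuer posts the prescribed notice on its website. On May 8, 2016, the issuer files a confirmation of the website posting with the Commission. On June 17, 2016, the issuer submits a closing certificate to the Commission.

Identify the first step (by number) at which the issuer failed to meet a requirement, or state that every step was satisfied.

Step 1

(1) due by October 7, 2015 + 60 days = December 6, 2015; not done until December 11, 2015, 5 days after the deadline.
No need to go further; step 1 was not satisfied.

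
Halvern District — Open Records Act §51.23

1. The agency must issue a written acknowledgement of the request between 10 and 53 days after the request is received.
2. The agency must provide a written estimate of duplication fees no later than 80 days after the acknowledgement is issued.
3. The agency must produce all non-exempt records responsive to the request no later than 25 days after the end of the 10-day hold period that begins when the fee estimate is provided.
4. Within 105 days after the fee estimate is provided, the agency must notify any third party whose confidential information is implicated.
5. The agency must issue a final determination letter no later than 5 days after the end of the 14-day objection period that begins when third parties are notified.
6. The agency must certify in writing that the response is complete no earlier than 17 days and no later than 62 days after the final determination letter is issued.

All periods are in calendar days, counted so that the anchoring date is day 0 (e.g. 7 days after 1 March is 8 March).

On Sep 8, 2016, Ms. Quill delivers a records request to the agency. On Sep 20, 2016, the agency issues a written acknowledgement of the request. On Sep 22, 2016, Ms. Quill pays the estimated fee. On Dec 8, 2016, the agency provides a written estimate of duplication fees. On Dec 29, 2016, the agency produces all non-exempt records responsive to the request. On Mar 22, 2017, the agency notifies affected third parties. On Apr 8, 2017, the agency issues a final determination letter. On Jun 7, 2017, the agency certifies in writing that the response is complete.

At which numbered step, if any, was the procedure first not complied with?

Step 1 — 10 and 53 days from Sep 8, 2016 (when the request is received) are Sep 18, 2016 and Oct 31, 2016 respectively; Sep 20, 2016 falls inside that range.
Step 2 — counting 80 days from Sep 20, 2016 (when the acknowledgement is issued) gives a deadline of Dec 9, 2016; completed Dec 8, 2016, before the deadline.
Step 3 — counting 25 days from Dec 18, 2016 (end of the 10-day hold period, which began when the fee estimate is provided on Dec 8, 2016) gives a deadline of Jan 12, 2017; completed Dec 29, 2016, before the deadline.
Step 4 — counting 105 days from Dec 8, 2016 (when the fee estimate is provided) gives a deadline of Mar 23, 2017; done Mar 22, 2017 — timely.
Step 5 — counting 5 days from Apr 5, 2017 (end of the 14-day objection period, which began when third parties are notified on Mar 22, 2017) gives a deadline of Apr 10, 2017; completed Apr 8, 2017, before the deadline.
Step 6 — 17 and 62 days from Apr 8, 2017 (when the final determination letter is issued) are Apr 25, 2017 and Jun 9, 2017 respectively; Jun 7, 2017 falls inside that range.

None — every step was satisfied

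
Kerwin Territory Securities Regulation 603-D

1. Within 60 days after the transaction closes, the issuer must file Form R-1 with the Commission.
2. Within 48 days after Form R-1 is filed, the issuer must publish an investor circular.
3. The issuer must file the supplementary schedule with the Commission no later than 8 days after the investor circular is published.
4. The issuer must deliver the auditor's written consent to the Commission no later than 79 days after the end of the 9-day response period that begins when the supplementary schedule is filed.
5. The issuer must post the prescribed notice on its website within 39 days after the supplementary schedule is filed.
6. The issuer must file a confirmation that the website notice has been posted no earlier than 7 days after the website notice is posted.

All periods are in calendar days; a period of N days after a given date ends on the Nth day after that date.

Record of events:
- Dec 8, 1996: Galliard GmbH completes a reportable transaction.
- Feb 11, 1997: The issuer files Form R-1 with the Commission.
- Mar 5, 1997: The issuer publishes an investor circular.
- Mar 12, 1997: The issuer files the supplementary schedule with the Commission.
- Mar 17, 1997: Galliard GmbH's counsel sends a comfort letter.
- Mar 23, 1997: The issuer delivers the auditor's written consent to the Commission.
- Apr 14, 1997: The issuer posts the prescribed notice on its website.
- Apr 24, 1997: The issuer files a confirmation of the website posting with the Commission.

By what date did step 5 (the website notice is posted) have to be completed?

Step 5 runs from Mar 12, 1997, when the supplementary schedule is filed. 39 days after Mar 12, 1997 is Apr 20, 1997.

Apr 20, 1997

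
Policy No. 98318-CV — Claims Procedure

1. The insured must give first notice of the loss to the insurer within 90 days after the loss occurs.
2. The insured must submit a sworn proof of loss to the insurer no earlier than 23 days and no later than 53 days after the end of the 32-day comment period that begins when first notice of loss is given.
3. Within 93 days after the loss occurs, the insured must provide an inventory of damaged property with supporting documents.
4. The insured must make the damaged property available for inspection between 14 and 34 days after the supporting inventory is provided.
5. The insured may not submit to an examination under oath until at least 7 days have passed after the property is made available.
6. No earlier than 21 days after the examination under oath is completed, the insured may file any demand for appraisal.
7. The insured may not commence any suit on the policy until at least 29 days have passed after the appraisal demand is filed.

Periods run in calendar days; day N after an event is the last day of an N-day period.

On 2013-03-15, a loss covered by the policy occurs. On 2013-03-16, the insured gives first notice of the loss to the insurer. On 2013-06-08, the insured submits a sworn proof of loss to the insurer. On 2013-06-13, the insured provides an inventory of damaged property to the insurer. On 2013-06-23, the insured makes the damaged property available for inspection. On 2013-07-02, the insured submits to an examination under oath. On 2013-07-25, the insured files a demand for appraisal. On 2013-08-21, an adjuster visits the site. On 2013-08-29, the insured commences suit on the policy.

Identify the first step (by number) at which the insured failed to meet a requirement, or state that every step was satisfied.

Step 1 — counting 90 days from 2013-03-15 (when the loss occurs) gives a deadline of 2013-06-13; completed 2013-03-16, before the deadline.
Step 2 — 23 and 53 days from 2013-04-17 (end of the 32-day comment period, which began when first notice of loss is given on 2013-03-16) are 2013-05-10 and 2013-06-09 respectively; done 2013-06-08 — within the window.
Step 3 — counting 93 days from 2013-03-15 (when the loss occurs) gives a deadline of 2013-06-16; 2013-06-13 is within that limit.
Step 4 — 14 and 34 days from 2013-06-13 (when the supporting inventory is provided) are 2013-06-27 and 2013-07-17 respectively; done 2013-06-23 — 4 days before the window opened.
The analysis stops there.

Step 4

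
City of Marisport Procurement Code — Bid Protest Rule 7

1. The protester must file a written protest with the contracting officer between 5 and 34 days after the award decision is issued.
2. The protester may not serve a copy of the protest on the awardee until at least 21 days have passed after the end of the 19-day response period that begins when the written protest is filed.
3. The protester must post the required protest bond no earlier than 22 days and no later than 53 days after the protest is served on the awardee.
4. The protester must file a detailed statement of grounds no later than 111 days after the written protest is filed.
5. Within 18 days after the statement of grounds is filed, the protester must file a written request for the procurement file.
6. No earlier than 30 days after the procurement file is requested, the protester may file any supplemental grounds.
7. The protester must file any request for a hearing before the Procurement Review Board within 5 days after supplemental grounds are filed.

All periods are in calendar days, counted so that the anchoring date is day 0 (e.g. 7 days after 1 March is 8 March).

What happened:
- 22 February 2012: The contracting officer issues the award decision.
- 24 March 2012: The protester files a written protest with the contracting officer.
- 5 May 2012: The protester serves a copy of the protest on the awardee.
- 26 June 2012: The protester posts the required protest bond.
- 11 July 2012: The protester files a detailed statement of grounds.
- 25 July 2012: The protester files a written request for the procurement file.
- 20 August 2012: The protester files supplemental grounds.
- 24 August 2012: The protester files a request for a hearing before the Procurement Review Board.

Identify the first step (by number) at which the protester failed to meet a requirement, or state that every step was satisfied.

Step 6

Step 1: the window is 5–34 days after 22 February 2012 (when the award decision is issued), so 27 February 2012 through 27 March 2012; 24 March 2012 falls inside that range.
Step 2: the earliest permitted date is 21 days after 12 April 2012 (end of the 19-day response period, which began when the written protest is filed on 24 March 2012), i.e. 3 May 2012; done 5 May 2012 — permitted.
Step 3: the window is 22–53 days after 5 May 2012 (when the protest is served on the awardee), so 27 May 2012 through 27 June 2012; 26 June 2012 falls inside that range.
Step 4: 111 days after 24 March 2012 (when the written protest is filed) is 13 July 2012; completed 11 July 2012, before the deadline.
Step 5: 18 days after 11 July 2012 (when the statement of grounds is filed) is 29 July 2012; 25 July 2012 is within that limit.
Step 6: the earliest permitted date is 30 days after 25 July 2012 (when the procurement file is requested), i.e. 24 August 2012; 20 August 2012 is 4 days before the earliest permitted date.
Later steps need not be reached.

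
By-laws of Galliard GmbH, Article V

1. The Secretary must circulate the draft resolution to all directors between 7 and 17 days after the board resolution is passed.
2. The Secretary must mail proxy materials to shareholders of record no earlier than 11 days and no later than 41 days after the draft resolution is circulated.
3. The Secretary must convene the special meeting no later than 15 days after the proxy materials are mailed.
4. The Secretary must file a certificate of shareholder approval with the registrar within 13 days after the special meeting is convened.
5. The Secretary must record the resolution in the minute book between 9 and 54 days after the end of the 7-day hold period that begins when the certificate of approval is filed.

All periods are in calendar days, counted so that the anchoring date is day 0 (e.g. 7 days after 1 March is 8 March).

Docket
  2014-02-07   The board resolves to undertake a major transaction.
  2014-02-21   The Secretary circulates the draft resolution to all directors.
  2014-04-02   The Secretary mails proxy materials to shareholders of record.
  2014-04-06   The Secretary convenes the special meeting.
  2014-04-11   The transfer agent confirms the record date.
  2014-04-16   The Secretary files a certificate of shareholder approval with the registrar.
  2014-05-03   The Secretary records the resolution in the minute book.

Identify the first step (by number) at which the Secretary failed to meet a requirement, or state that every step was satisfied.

Step 1: the window is 7–17 days after 2014-02-07 (when the board resolution is passed), so 2014-02-14 through 2014-02-24; done 2014-02-21 — within the window.
Step 2: the window is 11–41 days after 2014-02-21 (when the draft resolution is circulated), so 2014-03-04 through 2014-04-03; done 2014-04-02, which is between those dates.
Step 3: 15 days after 2014-04-02 (when the proxy materials are mailed) is 2014-04-17; completed 2014-04-06, before the deadline.
Step 4: 13 days after 2014-04-06 (when the special meeting is convened) is 2014-04-19; completed 2014-04-16, before the deadline.
Step 5: the window is 9–54 days after 2014-04-23 (end of the 7-day hold period, which began when the certificate of approval is filed on 2014-04-16), so 2014-05-02 through 2014-06-16; done 2014-05-03 — within the window.

None — every step was satisfied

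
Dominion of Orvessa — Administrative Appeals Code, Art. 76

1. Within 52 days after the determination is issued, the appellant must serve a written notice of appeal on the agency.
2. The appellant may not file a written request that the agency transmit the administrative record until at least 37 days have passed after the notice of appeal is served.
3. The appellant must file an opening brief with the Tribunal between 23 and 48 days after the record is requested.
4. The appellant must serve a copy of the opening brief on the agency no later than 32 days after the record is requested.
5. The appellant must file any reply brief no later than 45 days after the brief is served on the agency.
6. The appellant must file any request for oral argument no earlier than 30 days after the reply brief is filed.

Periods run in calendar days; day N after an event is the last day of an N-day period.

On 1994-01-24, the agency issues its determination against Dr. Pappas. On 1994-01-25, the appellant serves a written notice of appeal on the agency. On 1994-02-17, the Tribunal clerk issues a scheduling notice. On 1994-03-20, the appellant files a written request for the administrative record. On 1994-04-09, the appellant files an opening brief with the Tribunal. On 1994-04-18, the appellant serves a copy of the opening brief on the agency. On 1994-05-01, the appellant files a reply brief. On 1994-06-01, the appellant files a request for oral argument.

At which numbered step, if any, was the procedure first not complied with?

Step 3

(1) due by 1994-01-24 + 52 days = 1994-03-17; done 1994-01-25 — timely.
(2) permitted from 1994-01-25 + 37 days = 1994-03-03 onward; done 1994-03-20 — permitted.
(3) the permitted window runs from 1994-03-20 + 23 = 1994-04-12 to 1994-03-20 + 48 = 1994-05-07; done 1994-04-09 — 3 days before the window opened.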